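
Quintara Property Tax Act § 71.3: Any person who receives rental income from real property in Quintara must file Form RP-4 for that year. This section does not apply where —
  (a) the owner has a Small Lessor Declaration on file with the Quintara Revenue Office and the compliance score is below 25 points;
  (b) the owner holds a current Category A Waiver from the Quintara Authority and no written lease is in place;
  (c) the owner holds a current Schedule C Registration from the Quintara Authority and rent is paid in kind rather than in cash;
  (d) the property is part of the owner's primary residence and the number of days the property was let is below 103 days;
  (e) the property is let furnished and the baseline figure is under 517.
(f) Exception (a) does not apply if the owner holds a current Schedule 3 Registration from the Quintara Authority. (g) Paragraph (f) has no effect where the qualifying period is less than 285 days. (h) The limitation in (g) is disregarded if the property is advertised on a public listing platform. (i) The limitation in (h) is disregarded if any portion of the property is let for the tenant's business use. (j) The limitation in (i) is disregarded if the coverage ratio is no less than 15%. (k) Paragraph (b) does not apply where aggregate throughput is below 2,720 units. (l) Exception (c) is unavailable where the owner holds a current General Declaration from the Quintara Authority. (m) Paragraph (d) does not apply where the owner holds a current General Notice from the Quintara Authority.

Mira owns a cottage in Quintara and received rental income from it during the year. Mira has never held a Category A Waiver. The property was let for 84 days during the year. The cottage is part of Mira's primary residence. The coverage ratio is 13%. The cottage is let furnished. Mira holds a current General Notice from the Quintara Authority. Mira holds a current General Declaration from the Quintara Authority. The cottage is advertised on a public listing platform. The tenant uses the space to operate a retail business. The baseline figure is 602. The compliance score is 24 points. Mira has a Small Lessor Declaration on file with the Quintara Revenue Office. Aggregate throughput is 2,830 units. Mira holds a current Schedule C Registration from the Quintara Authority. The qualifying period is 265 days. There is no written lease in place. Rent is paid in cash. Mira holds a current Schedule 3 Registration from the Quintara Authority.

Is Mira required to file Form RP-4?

All of (a)'s requirements are met (a Small Lessor Declaration is on file; the compliance score is 24 points, below the 25 points limit). As to paragraphs (f)–(j): (f) would limit (a) — a current Schedule 3 Registration is held — but (g) sets (f) aside: (g) operates against (f): the qualifying period is 265 days, less than the 285 days limit. (h) would limit (g) — the property is publicly advertised — but (i) sets (h) aside: (i) operates against (h): the space is let for business use. (j) is not triggered (the coverage ratio is 13%, short of 15%), so (i) stands. Exception (a) stands.
Exception (b) does not apply: the Category A Waiver is not current.
Exception (c) requires that rent is paid in kind rather than in cash; but rent is paid in cash, so (c) is unavailable.
Exception (d) is satisfied on its face — the cottage is part of the primary residence; the number of days the property was let is 84 days, below the 103 days limit. But applying paragraph (m): (m) applies — a current General Notice is held. So (d) is unavailable.
Exception (e) requires that the baseline figure is under 517; but the baseline figure is 602, not under 517, so (e) is unavailable.

No — exception (a) applies; Mira is not required to file Form RP-4.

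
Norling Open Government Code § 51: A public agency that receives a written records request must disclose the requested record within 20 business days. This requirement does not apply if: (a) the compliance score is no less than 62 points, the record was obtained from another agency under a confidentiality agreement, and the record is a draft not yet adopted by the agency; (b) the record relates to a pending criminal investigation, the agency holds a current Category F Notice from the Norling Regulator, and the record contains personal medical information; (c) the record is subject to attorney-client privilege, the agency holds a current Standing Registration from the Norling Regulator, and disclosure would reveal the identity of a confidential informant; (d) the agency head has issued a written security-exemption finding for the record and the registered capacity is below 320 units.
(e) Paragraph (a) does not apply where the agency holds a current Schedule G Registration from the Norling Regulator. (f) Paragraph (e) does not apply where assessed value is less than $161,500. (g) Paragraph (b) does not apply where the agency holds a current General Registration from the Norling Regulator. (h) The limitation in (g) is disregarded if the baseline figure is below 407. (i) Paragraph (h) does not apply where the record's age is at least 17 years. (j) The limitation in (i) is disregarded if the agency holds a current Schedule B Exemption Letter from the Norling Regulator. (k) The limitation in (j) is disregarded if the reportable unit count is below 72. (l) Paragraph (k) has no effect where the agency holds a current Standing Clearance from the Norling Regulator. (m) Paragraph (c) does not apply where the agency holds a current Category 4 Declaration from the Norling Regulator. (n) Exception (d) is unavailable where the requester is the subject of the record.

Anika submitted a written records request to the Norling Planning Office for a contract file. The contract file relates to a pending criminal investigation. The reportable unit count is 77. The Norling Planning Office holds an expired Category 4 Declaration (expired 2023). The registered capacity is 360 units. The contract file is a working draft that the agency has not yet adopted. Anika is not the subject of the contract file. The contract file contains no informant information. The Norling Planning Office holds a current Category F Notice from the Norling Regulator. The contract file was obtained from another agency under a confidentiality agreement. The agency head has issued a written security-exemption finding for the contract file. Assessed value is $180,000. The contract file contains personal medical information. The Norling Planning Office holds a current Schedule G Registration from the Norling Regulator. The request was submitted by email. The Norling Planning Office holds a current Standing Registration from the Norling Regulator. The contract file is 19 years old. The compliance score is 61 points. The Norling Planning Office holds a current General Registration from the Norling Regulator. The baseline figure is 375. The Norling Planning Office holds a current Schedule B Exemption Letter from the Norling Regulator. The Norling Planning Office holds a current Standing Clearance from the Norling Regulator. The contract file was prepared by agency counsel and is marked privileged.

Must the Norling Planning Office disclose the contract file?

Exception (a) fails — the compliance score is 61 points, short of 62 points.
Exception (b) is satisfied on its face — the contract file relates to a pending investigation; a current Category F Notice is held; the contract file contains personal medical information. As to paragraphs (g)–(l): (g) operates (a current General Registration is held), but is itself disapplied by (h): (h) operates against (g): the baseline figure is 375, below the 407 limit. (i) would limit (h) — the record's age is 19 years, meeting the 17 years threshold — but (j) sets (i) aside: (j) is triggered — a current Schedule B Exemption Letter is held. (k) is not triggered (the reportable unit count is 77, not below 72), so (j) stands. So (b) applies.
Exception (c) fails — the contract file contains no informant information.
Exception (d) fails — the registered capacity is 360 units, not below 320 units.

No — exception (b) applies; the Norling Planning Office is not required to disclose the contract file.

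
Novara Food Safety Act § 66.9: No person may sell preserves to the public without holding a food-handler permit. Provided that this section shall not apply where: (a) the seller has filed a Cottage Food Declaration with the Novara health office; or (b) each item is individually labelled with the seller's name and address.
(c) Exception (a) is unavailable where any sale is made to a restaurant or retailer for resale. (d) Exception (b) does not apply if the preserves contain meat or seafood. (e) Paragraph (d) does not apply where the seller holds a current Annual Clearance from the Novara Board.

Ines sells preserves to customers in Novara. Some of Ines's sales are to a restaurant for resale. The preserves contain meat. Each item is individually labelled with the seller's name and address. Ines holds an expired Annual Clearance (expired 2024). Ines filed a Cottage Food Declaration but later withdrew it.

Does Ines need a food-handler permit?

Yes — Ines must hold a food-handler permit.

Exception (a) requires that the seller has filed a Cottage Food Declaration with the Novara health office; but the Cottage Food Declaration was withdrawn, so (a) is unavailable.
Exception (b)'s conditions are all satisfied: items are individually labelled. However, paragraphs (d)–(e) must be considered: (d) operates against (b): the preserves contain meat. (e), which would lift (d), is inapplicable — no current Annual Clearance is held. Exception (b) does not apply.
None of the exceptions is available; § 66.9 applies in full.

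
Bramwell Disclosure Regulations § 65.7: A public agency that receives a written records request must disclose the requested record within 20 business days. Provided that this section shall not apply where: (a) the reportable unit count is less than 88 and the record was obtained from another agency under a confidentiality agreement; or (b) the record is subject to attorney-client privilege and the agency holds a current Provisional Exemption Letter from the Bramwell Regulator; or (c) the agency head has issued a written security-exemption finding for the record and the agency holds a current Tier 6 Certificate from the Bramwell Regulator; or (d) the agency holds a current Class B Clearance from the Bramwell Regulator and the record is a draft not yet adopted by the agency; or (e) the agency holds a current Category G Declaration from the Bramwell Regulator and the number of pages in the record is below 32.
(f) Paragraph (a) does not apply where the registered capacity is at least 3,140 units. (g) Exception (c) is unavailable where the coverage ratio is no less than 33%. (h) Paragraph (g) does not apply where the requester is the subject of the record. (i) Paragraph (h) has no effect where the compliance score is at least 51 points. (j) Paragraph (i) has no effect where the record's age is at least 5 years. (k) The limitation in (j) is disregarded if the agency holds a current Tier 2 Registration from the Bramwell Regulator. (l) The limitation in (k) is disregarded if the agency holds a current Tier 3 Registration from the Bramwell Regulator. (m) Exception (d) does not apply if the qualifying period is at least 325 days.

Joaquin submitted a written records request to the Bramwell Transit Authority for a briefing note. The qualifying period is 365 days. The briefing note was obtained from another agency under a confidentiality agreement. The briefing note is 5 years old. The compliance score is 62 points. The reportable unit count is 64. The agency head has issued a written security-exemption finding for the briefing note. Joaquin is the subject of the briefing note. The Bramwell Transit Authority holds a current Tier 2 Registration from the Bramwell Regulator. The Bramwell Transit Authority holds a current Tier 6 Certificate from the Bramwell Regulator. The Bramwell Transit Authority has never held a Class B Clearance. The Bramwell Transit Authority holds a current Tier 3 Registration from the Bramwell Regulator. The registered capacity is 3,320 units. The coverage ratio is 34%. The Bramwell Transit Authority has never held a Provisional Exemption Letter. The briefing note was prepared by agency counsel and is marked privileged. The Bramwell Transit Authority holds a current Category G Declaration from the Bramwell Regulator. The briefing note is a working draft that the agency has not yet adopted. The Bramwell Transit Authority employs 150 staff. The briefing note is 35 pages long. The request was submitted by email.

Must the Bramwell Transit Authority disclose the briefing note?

Exception (a): the reportable unit count is 64, less than the 88 limit; the briefing note was obtained under a confidentiality agreement — every condition holds. However, paragraph (f) must be considered: (f) operates against (a): the registered capacity is 3,320 units, meeting the 3,140 units threshold. So (a) is unavailable.
Exception (b) fails — there is no Provisional Exemption Letter in force.
Exception (c): a written security-exemption finding has been issued; a current Tier 6 Certificate is held — every condition holds. Applying paragraphs (g)–(l): (g) would limit (c) — the coverage ratio is 34%, meeting the 33% threshold — but (h) sets (g) aside: (h) is engaged — Joaquin is the subject of the briefing note. (i) would limit (h) — the compliance score is 62 points, meeting the 51 points threshold — but (j) sets (i) aside: (j) is triggered — the record's age is 5 years, meeting the 5 years threshold. (k) applies (a current Tier 2 Registration is held), but yields to (l): (l) is engaged — a current Tier 3 Registration is held. (c) remains available.
Exception (d) fails — no current Class B Clearance is held.
Exception (e) fails — the number of pages in the record is 35, not below 32.

No — exception (c) applies; the Bramwell Transit Authority is not required to disclose the briefing note.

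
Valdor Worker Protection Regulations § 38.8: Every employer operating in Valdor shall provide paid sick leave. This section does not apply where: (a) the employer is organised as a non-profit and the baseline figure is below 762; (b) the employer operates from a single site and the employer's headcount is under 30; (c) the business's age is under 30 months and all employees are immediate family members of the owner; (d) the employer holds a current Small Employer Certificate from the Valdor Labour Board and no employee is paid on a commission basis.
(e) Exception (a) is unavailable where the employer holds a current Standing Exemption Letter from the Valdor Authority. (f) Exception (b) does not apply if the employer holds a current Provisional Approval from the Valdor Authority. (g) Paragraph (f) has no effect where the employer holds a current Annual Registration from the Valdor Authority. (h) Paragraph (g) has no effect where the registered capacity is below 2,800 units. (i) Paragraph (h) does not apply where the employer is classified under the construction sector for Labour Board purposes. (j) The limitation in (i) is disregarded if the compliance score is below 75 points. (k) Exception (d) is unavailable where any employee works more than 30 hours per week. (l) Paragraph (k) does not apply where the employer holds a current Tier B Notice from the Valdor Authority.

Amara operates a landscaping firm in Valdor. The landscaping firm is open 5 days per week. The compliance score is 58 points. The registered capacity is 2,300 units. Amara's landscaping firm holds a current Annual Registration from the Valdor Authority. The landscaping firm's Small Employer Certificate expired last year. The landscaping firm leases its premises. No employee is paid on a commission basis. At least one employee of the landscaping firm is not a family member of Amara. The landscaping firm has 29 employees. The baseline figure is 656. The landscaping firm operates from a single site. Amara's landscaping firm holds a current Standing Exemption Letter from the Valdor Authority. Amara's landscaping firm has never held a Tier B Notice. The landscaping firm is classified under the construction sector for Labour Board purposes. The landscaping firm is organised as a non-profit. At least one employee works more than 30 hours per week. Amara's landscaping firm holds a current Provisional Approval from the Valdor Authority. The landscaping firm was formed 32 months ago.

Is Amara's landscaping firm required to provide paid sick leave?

Yes — Amara's landscaping firm must provide paid sick leave.

Exception (a): the employer is a non-profit; the baseline figure is 656, below the 762 limit — every condition holds. But: (e) is engaged — a current Standing Exemption Letter is held. So (a) is unavailable.
Exception (b)'s conditions are all satisfied: the employer operates from a single site; the employer's headcount is 29, under the 30 limit. But applying paragraphs (f)–(j): (f) is engaged — a current Provisional Approval is held. (g) would limit (f) — a current Annual Registration is held — but (h) sets (g) aside: (h) applies — the registered capacity is 2,300 units, below the 2,800 units limit. (i) would limit (h) — the landscaping firm is classified under the construction sector — but (j) sets (i) aside: (j) is engaged — the compliance score is 58 points, below the 75 points limit. So (b) is unavailable.
Exception (c) does not apply: the business's age is 32 months, not under 30 months.
Exception (d) requires that the employer holds a current Small Employer Certificate from the Valdor Labour Board; but the Small Employer Certificate has expired, so (d) is unavailable.
None of the exceptions is available; § 38.8 applies in full.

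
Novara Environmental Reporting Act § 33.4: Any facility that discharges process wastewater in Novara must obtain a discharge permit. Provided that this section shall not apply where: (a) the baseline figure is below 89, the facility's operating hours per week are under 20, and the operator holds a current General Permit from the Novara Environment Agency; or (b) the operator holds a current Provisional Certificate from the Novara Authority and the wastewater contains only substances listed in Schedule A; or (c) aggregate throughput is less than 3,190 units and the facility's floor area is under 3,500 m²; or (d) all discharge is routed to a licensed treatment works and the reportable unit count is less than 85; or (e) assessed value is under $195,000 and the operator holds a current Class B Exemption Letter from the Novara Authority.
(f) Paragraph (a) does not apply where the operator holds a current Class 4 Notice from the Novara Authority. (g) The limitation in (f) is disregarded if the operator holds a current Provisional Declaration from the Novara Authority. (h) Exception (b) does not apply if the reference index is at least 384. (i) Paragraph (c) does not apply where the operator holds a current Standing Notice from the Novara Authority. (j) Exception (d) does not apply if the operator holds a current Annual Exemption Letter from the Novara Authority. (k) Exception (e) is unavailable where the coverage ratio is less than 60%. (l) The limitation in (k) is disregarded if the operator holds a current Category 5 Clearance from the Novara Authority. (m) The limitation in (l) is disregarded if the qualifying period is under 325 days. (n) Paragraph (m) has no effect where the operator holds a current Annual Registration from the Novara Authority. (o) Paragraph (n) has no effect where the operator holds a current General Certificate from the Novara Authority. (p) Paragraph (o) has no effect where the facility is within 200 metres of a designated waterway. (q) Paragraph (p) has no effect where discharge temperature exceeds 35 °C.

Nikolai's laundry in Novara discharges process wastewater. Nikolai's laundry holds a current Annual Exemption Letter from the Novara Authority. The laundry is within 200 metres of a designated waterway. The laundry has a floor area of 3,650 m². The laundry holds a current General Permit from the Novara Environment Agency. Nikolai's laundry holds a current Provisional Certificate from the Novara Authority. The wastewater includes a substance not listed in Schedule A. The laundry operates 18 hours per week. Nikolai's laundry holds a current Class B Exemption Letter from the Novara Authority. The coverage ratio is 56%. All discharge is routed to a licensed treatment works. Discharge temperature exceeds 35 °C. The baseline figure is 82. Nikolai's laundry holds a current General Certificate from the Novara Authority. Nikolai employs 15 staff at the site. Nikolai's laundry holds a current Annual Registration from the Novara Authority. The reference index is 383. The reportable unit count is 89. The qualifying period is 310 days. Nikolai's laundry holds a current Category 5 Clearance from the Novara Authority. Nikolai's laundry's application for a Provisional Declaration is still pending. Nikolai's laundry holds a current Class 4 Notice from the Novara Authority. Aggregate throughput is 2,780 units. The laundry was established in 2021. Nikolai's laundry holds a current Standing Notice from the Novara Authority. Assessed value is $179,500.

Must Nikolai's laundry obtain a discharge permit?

Yes — Nikolai's laundry must obtain a discharge permit.

Exception (a) is satisfied on its face — the baseline figure is 82, below the 89 limit; the facility's operating hours per week are 18, under the 20 limit; a current General Permit is held. But: (f) operates against (a): a current Class 4 Notice is held. (g) is inapplicable (no current Provisional Declaration is held), so (f) stands. (a) is therefore removed.
Exception (b) does not apply: the wastewater includes a non-Schedule-A substance.
Exception (c) does not apply: the facility's floor area is 3,650 m², not under 3,500 m².
Exception (d) requires that the reportable unit count is less than 85; but the reportable unit count is 89, not less than 85, so (d) is unavailable.
All of (e)'s requirements are met (assessed value is $179,500, under the $195,000 limit; a current Class B Exemption Letter is held). However, paragraphs (k)–(q) must be considered: (k) is triggered — the coverage ratio is 56%, less than the 60% limit. (l) applies (a current Category 5 Clearance is held), but yields to (m): (m) is triggered — the qualifying period is 310 days, under the 325 days limit. (n) would limit (m) — a current Annual Registration is held — but (o) sets (n) aside: (o) is triggered — a current General Certificate is held. (p) operates (the laundry is within 200 m of a designated waterway), but is overridden by (q): (q) operates against (p): discharge temperature exceeds 35 °C. So (e) is unavailable.
No exception displaces § 33.4.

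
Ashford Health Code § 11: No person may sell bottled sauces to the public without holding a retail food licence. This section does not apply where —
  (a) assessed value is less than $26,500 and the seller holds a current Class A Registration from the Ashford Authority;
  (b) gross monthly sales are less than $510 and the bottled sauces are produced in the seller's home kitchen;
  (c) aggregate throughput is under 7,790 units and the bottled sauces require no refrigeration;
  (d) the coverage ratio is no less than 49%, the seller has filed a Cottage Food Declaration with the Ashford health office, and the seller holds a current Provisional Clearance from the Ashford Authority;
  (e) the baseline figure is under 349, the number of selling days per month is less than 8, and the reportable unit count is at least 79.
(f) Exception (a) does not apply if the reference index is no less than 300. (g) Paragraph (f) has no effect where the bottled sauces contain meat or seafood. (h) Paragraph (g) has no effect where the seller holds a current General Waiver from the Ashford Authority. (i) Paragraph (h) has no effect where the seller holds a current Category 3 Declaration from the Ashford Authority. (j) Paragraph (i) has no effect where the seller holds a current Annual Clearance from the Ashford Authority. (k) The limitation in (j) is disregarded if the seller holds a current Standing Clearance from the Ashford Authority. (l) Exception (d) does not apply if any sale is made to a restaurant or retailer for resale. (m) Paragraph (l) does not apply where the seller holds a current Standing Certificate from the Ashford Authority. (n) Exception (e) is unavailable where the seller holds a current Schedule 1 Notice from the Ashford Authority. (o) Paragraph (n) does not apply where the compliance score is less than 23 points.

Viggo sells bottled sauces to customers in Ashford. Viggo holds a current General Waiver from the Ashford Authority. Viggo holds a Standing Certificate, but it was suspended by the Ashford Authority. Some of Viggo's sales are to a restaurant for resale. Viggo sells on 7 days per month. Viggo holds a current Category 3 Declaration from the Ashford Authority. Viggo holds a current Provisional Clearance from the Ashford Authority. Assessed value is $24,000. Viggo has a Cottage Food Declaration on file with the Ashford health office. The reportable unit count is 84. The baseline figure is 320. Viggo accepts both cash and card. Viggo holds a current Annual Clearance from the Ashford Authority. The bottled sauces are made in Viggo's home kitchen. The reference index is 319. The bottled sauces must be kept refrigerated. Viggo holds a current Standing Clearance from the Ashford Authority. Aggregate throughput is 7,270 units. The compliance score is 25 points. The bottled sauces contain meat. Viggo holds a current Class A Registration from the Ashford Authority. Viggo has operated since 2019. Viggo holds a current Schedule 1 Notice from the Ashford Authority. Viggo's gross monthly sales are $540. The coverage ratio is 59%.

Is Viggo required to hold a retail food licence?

All of (a)'s requirements are met (assessed value is $24,000, less than the $26,500 limit; a current Class A Registration is held). Applying paragraphs (f)–(k): (f) operates (the reference index is 319, meeting the 300 threshold), but is set aside by (g): (g) is engaged — the bottled sauces contain meat. (h) is triggered (a current General Waiver is held), but is overridden by (i): (i) applies — a current Category 3 Declaration is held. (j) would limit (i) — a current Annual Clearance is held — but (k) sets (j) aside: (k) operates — a current Standing Clearance is held. Exception (a) stands.
Exception (b) does not apply: gross monthly sales are $540, not less than $510.
Exception (c) fails — the bottled sauces require refrigeration.
Exception (d)'s conditions are all satisfied: the coverage ratio is 59%, meeting the 49% threshold; a Cottage Food Declaration is on file; a current Provisional Clearance is held. But: (l) operates against (d): some sales are to a restaurant for resale. (m) is not engaged (there is no Standing Certificate in force), so (l) stands. (d) is therefore removed.
Exception (e)'s conditions are all satisfied: the baseline figure is 320, under the 349 limit; the number of selling days per month is 7, less than the 8 limit; the reportable unit count is 84, meeting the 79 threshold. But applying paragraphs (n)–(o): (n) operates against (e): a current Schedule 1 Notice is held. (o) does not operate here (the compliance score is 25 points, not less than 23 points), so (n) stands. Exception (e) does not apply.

No — exception (a) applies; Viggo is not required to hold a retail food licence.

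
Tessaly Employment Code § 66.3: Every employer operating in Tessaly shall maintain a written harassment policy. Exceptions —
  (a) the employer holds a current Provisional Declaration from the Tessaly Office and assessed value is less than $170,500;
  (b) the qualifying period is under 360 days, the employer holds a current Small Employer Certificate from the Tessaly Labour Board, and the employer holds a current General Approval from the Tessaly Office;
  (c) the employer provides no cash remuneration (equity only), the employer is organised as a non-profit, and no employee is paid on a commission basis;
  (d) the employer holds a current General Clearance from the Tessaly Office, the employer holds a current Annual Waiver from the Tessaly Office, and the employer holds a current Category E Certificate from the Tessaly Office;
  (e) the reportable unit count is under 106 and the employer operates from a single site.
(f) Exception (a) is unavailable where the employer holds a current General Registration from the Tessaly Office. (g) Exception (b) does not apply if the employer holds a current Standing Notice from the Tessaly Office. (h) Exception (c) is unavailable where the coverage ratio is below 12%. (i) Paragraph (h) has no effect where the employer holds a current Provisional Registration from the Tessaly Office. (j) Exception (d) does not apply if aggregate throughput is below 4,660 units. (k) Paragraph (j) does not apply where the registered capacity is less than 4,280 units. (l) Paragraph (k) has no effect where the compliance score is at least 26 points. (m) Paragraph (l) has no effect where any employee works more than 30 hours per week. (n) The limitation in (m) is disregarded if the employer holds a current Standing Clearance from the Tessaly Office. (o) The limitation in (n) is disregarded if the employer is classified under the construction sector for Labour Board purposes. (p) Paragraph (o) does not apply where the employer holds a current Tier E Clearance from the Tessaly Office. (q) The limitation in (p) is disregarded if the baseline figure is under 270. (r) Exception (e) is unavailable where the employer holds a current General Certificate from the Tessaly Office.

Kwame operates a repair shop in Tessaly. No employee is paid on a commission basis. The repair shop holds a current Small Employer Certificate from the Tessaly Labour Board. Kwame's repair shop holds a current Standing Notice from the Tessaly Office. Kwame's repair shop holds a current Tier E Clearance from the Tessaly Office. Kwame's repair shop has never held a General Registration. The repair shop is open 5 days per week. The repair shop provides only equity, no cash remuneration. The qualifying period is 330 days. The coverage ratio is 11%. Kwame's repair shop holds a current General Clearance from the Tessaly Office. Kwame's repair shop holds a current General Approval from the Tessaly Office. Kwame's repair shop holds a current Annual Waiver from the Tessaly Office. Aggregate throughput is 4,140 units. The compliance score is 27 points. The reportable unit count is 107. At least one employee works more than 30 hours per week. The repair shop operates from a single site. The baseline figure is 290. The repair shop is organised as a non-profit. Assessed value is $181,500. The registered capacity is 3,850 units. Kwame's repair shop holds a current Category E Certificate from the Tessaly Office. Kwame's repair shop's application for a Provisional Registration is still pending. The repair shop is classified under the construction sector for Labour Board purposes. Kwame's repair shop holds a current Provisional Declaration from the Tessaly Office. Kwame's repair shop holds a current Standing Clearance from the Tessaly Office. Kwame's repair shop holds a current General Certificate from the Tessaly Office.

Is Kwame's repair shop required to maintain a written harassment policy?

Exception (a) fails — assessed value is $181,500, not less than $170,500.
Exception (b) is satisfied on its face — the qualifying period is 330 days, under the 360 days limit; a current Small Employer Certificate is held; a current General Approval is held. Turning to paragraph (g): (g) is engaged — a current Standing Notice is held. So (b) is unavailable.
Exception (c): remuneration is equity-only; the employer is a non-profit; no employee is paid on commission — every condition holds. Turning to paragraphs (h)–(i): (h) operates against (c): the coverage ratio is 11%, below the 12% limit. (i) is not triggered (no current Provisional Registration is held), so (h) stands. (c) is therefore removed.
All of (d)'s requirements are met (a current General Clearance is held; a current Annual Waiver is held; a current Category E Certificate is held). Turning to paragraphs (j)–(q): (j) operates — aggregate throughput is 4,140 units, below the 4,660 units limit. (k) would limit (j) — the registered capacity is 3,850 units, less than the 4,280 units limit — but (l) sets (k) aside: (l) is triggered — the compliance score is 27 points, meeting the 26 points threshold. (m) operates (at least one employee exceeds 30 hours/week), but yields to (n): (n) operates against (m): a current Standing Clearance is held. (o) is triggered (the repair shop is classified under the construction sector), but is itself disapplied by (p): (p) applies — a current Tier E Clearance is held. (q) is not triggered (the baseline figure is 290, not under 270), so (p) stands. So (d) is unavailable.
Exception (e) does not apply: the reportable unit count is 107, not under 106.
No exception is made out. Kwame's repair shop falls within the general rule.

Yes — Kwame's repair shop must maintain a written harassment policy.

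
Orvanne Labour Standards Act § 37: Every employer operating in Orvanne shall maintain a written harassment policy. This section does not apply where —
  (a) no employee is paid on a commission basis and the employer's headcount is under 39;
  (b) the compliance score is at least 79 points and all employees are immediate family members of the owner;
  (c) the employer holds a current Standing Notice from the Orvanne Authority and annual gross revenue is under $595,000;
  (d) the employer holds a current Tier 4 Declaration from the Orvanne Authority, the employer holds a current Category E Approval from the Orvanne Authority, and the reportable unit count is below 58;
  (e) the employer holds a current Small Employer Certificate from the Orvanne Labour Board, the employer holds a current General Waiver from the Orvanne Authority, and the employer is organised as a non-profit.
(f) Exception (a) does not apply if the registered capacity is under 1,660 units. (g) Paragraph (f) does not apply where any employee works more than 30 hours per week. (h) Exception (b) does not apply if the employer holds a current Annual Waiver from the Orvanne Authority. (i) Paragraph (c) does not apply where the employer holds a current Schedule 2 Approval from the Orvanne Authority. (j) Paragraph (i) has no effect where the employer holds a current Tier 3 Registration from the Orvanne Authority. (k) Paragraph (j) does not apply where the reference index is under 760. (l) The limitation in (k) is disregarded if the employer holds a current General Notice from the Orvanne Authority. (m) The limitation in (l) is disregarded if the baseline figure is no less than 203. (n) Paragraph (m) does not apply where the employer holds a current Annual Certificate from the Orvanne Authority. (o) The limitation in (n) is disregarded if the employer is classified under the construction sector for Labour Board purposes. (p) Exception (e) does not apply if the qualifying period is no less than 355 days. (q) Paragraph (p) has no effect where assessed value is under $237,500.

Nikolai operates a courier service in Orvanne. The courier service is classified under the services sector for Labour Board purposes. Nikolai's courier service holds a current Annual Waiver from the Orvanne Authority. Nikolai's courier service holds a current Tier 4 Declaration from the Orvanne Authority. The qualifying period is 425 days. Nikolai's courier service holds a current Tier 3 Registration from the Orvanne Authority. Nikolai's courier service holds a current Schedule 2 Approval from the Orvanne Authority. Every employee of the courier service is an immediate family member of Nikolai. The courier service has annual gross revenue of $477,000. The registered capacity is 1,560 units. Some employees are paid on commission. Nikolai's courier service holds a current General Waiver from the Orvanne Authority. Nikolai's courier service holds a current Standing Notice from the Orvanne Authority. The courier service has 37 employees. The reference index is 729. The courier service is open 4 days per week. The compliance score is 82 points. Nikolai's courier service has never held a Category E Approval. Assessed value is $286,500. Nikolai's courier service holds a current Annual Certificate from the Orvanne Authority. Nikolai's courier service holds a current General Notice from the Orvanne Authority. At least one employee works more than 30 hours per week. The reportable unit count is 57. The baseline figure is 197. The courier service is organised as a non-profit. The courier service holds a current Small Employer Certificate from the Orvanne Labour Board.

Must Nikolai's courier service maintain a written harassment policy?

Exception (a) does not apply: some employees are paid on commission.
All of (b)'s requirements are met (the compliance score is 82 points, meeting the 79 points threshold; every employee is an immediate family member). However, paragraph (h) must be considered: (h) operates — a current Annual Waiver is held. So (b) is unavailable.
Exception (c): a current Standing Notice is held; annual gross revenue is $477,000, under the $595,000 limit — every condition holds. Considering the limiting provisions: (i) is triggered (a current Schedule 2 Approval is held), but is overridden by (j): (j) operates against (i): a current Tier 3 Registration is held. (k) would limit (j) — the reference index is 729, under the 760 limit — but (l) sets (k) aside: (l) is engaged — a current General Notice is held. (m), which would lift (l), is not triggered — the baseline figure is 197, short of 203. (c) remains available.
Exception (d) does not apply: there is no Category E Approval in force.
Exception (e): a current Small Employer Certificate is held; a current General Waiver is held; the employer is a non-profit — every condition holds. Turning to paragraphs (p)–(q): (p) is triggered — the qualifying period is 425 days, meeting the 355 days threshold. (q) is not engaged (assessed value is $286,500, not under $237,500), so (p) stands. Exception (e) does not apply.

No — exception (c) applies; Nikolai's courier service is not required to maintain a written harassment policy.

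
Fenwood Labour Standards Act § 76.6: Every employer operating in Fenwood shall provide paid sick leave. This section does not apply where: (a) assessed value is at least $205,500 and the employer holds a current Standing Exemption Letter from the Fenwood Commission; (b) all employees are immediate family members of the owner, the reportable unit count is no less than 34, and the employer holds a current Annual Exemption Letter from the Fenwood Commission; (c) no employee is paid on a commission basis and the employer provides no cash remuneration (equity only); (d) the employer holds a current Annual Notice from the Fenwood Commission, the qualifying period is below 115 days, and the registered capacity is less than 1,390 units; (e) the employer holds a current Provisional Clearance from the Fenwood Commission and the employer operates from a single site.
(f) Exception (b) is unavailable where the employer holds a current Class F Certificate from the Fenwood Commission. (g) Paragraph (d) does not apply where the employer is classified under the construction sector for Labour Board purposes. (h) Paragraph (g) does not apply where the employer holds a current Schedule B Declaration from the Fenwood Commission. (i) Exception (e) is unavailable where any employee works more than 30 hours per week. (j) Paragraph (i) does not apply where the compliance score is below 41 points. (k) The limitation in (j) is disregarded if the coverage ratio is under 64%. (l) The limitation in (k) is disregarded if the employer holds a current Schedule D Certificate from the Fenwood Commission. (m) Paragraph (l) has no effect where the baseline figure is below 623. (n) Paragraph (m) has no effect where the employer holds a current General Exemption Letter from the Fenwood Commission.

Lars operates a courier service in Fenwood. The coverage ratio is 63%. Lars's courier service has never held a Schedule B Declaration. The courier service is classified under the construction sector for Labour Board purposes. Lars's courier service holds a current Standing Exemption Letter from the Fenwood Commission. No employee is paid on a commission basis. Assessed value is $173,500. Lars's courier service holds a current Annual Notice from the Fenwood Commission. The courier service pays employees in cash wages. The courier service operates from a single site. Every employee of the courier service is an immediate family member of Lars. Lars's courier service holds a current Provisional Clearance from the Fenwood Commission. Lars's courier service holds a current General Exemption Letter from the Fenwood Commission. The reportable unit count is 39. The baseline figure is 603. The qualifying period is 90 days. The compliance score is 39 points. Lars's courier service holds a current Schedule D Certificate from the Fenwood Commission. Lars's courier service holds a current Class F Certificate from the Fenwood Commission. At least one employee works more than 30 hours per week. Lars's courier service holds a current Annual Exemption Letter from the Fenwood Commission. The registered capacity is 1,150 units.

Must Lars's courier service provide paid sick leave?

No — exception (e) applies; Lars's courier service is not required to provide paid sick leave.

Exception (a) fails — assessed value is $173,500, short of $205,500.
Exception (b): every employee is an immediate family member; the reportable unit count is 39, meeting the 34 threshold; a current Annual Exemption Letter is held — every condition holds. Turning to paragraph (f): (f) operates against (b): a current Class F Certificate is held. (b) is therefore removed.
Exception (c) does not apply: employees are paid cash wages.
Exception (d)'s conditions are all satisfied: a current Annual Notice is held; the qualifying period is 90 days, below the 115 days limit; the registered capacity is 1,150 units, less than the 1,390 units limit. Turning to paragraphs (g)–(h): (g) operates against (d): the courier service is classified under the construction sector. (h), which would lift (g), is inapplicable — no current Schedule B Declaration is held. (d) is therefore removed.
All of (e)'s requirements are met (a current Provisional Clearance is held; the employer operates from a single site). Applying paragraphs (i)–(n): (i) is engaged (at least one employee exceeds 30 hours/week), but is set aside by (j): (j) applies — the compliance score is 39 points, below the 41 points limit. (k) is engaged (the coverage ratio is 63%, under the 64% limit), but is set aside by (l): (l) applies — a current Schedule D Certificate is held. (m) would limit (l) — the baseline figure is 603, below the 623 limit — but (n) sets (m) aside: (n) operates — a current General Exemption Letter is held. (e) remains available.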